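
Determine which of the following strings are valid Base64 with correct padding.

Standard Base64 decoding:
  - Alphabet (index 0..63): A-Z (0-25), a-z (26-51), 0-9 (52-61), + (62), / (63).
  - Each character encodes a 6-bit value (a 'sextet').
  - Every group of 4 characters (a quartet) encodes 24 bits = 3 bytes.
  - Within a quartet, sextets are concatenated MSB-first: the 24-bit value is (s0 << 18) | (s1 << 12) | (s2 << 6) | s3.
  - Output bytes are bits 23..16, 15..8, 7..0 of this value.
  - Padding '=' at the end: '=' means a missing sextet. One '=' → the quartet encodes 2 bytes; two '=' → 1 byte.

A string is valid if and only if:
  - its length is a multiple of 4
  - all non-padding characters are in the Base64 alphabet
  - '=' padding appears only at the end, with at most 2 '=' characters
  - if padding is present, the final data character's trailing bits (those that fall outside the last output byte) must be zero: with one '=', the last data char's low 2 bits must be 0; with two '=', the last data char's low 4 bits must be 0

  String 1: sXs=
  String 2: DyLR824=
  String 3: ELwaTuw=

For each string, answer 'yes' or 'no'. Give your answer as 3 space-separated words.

String 1: 'sXs=' → valid
String 2: 'DyLR824=' → valid
String 3: 'ELwaTuw=' → valid

Answer: yes yes yes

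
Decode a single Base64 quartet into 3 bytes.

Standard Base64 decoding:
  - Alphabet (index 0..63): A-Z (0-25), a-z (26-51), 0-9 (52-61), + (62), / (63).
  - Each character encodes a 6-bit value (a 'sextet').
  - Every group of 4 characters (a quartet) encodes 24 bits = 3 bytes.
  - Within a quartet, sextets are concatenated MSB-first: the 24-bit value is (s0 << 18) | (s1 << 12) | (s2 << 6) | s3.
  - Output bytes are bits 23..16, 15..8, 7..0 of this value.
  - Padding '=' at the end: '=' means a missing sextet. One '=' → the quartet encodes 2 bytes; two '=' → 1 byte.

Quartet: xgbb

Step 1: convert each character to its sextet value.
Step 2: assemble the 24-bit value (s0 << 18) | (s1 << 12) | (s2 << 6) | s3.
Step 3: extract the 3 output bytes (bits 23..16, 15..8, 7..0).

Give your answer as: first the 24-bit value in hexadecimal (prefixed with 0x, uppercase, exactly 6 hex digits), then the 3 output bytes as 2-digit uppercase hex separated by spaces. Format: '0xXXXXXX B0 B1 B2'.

Sextets: x=49, g=32, b=27, b=27
24-bit: (49<<18) | (32<<12) | (27<<6) | 27
      = 0xC40000 | 0x020000 | 0x0006C0 | 0x00001B
      = 0xC606DB
Bytes: (v>>16)&0xFF=C6, (v>>8)&0xFF=06, v&0xFF=DB

Answer: 0xC606DB C6 06 DB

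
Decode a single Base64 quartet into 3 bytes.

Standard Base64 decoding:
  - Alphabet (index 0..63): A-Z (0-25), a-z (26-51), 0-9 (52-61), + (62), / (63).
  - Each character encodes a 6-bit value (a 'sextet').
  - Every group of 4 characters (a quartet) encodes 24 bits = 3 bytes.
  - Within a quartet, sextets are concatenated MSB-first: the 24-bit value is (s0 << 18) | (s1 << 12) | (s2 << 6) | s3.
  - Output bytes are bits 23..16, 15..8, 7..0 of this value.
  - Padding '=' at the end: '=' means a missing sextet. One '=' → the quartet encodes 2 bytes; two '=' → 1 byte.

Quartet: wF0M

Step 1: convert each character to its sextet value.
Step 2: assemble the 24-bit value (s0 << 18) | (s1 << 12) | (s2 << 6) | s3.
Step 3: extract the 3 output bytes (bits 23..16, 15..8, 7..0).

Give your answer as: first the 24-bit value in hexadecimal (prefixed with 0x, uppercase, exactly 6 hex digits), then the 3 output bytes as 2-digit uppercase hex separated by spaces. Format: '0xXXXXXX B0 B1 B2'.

Sextets: w=48, F=5, 0=52, M=12
24-bit: (48<<18) | (5<<12) | (52<<6) | 12
      = 0xC00000 | 0x005000 | 0x000D00 | 0x00000C
      = 0xC05D0C
Bytes: (v>>16)&0xFF=C0, (v>>8)&0xFF=5D, v&0xFF=0C

Answer: 0xC05D0C C0 5D 0C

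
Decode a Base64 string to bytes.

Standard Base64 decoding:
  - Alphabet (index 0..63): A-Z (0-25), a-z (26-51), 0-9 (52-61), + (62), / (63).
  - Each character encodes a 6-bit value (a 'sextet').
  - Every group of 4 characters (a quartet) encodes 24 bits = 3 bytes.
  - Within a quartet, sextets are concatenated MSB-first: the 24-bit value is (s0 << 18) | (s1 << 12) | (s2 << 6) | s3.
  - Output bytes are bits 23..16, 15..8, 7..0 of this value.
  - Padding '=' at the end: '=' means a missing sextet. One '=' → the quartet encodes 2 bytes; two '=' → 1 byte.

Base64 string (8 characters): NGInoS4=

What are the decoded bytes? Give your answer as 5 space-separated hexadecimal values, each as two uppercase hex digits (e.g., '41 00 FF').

After char 0 ('N'=13): chars_in_quartet=1 acc=0xD bytes_emitted=0
After char 1 ('G'=6): chars_in_quartet=2 acc=0x346 bytes_emitted=0
After char 2 ('I'=8): chars_in_quartet=3 acc=0xD188 bytes_emitted=0
After char 3 ('n'=39): chars_in_quartet=4 acc=0x346227 -> emit 34 62 27, reset; bytes_emitted=3
After char 4 ('o'=40): chars_in_quartet=1 acc=0x28 bytes_emitted=3
After char 5 ('S'=18): chars_in_quartet=2 acc=0xA12 bytes_emitted=3
After char 6 ('4'=56): chars_in_quartet=3 acc=0x284B8 bytes_emitted=3
Padding '=': partial quartet acc=0x284B8 -> emit A1 2E; bytes_emitted=5

Answer: 34 62 27 A1 2E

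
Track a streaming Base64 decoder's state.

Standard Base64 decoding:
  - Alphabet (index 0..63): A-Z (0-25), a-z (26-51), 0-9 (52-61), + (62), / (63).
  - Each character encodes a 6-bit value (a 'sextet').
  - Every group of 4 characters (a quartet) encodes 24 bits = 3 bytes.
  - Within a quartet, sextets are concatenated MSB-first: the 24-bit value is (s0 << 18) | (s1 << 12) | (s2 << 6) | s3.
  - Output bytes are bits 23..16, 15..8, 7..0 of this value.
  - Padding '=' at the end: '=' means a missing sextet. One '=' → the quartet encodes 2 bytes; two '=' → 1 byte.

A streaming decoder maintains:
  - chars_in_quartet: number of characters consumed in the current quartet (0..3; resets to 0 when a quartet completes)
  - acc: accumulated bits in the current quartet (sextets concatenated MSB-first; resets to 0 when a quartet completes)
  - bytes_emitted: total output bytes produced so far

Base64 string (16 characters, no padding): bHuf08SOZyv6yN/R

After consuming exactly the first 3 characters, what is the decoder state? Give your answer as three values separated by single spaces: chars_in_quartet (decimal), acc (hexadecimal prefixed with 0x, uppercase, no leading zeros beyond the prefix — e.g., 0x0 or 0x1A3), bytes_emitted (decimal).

Answer: 3 0x1B1EE 0

Derivation:
After char 0 ('b'=27): chars_in_quartet=1 acc=0x1B bytes_emitted=0
After char 1 ('H'=7): chars_in_quartet=2 acc=0x6C7 bytes_emitted=0
After char 2 ('u'=46): chars_in_quartet=3 acc=0x1B1EE bytes_emitted=0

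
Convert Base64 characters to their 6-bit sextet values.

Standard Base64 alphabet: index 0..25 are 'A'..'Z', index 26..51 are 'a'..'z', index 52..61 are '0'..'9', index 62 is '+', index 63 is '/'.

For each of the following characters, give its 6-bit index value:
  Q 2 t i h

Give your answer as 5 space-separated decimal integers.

'Q': A..Z range, ord('Q') − ord('A') = 16
'2': 0..9 range, 52 + ord('2') − ord('0') = 54
't': a..z range, 26 + ord('t') − ord('a') = 45
'i': a..z range, 26 + ord('i') − ord('a') = 34
'h': a..z range, 26 + ord('h') − ord('a') = 33

Answer: 16 54 45 34 33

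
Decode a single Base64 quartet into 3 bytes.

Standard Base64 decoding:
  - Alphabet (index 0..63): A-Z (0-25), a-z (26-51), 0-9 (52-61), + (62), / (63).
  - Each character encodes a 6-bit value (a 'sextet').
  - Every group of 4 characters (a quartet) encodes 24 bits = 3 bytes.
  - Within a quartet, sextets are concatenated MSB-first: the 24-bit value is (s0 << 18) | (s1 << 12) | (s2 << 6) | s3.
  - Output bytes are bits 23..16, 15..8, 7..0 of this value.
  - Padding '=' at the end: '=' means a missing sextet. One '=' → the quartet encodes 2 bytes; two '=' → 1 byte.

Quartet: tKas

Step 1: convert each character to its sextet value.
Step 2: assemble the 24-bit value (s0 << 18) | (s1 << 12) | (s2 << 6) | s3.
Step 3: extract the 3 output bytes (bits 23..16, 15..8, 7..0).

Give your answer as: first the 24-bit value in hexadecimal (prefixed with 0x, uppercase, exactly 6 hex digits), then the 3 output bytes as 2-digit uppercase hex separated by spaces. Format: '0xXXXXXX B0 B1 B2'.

Sextets: t=45, K=10, a=26, s=44
24-bit: (45<<18) | (10<<12) | (26<<6) | 44
      = 0xB40000 | 0x00A000 | 0x000680 | 0x00002C
      = 0xB4A6AC
Bytes: (v>>16)&0xFF=B4, (v>>8)&0xFF=A6, v&0xFF=AC

Answer: 0xB4A6AC B4 A6 AC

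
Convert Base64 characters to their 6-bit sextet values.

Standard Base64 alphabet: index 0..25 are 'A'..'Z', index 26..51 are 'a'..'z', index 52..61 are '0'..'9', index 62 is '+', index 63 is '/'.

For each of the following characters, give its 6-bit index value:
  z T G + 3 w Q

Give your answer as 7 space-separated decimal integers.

'z': a..z range, 26 + ord('z') − ord('a') = 51
'T': A..Z range, ord('T') − ord('A') = 19
'G': A..Z range, ord('G') − ord('A') = 6
'+': index 62
'3': 0..9 range, 52 + ord('3') − ord('0') = 55
'w': a..z range, 26 + ord('w') − ord('a') = 48
'Q': A..Z range, ord('Q') − ord('A') = 16

Answer: 51 19 6 62 55 48 16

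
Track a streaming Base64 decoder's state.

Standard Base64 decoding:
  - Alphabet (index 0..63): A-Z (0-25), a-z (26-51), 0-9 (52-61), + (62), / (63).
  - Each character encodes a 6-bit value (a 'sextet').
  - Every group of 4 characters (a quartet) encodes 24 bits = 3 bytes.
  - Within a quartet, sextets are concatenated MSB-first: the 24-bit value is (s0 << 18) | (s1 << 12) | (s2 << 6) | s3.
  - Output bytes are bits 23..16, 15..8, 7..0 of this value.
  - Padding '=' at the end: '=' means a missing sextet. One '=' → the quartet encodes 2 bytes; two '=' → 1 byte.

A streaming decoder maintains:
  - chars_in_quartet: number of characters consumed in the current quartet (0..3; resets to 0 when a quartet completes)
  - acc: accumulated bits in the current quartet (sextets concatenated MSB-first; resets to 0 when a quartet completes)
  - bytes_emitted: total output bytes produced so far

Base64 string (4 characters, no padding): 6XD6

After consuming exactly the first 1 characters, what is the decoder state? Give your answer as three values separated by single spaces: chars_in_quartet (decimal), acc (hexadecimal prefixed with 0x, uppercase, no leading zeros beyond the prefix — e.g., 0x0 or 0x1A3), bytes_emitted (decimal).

Answer: 1 0x3A 0

Derivation:
After char 0 ('6'=58): chars_in_quartet=1 acc=0x3A bytes_emitted=0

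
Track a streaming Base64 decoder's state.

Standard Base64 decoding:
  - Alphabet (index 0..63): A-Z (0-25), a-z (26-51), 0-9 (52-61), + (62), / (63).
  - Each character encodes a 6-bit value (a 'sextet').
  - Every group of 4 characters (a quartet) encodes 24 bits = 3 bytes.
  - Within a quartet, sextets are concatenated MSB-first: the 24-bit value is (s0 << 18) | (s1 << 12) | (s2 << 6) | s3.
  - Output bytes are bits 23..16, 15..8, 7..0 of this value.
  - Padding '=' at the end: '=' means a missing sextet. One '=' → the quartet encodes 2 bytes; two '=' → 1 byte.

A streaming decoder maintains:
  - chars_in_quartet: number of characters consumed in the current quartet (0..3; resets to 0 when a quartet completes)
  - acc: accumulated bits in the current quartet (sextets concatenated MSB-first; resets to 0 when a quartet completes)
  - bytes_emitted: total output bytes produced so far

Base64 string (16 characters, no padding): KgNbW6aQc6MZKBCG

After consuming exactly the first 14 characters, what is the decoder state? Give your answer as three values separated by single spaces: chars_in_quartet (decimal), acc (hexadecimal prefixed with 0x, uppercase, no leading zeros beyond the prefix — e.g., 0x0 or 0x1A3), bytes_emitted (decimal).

Answer: 2 0x281 9

Derivation:
After char 0 ('K'=10): chars_in_quartet=1 acc=0xA bytes_emitted=0
After char 1 ('g'=32): chars_in_quartet=2 acc=0x2A0 bytes_emitted=0
After char 2 ('N'=13): chars_in_quartet=3 acc=0xA80D bytes_emitted=0
After char 3 ('b'=27): chars_in_quartet=4 acc=0x2A035B -> emit 2A 03 5B, reset; bytes_emitted=3
After char 4 ('W'=22): chars_in_quartet=1 acc=0x16 bytes_emitted=3
After char 5 ('6'=58): chars_in_quartet=2 acc=0x5BA bytes_emitted=3
After char 6 ('a'=26): chars_in_quartet=3 acc=0x16E9A bytes_emitted=3
After char 7 ('Q'=16): chars_in_quartet=4 acc=0x5BA690 -> emit 5B A6 90, reset; bytes_emitted=6
After char 8 ('c'=28): chars_in_quartet=1 acc=0x1C bytes_emitted=6
After char 9 ('6'=58): chars_in_quartet=2 acc=0x73A bytes_emitted=6
After char 10 ('M'=12): chars_in_quartet=3 acc=0x1CE8C bytes_emitted=6
After char 11 ('Z'=25): chars_in_quartet=4 acc=0x73A319 -> emit 73 A3 19, reset; bytes_emitted=9
After char 12 ('K'=10): chars_in_quartet=1 acc=0xA bytes_emitted=9
After char 13 ('B'=1): chars_in_quartet=2 acc=0x281 bytes_emitted=9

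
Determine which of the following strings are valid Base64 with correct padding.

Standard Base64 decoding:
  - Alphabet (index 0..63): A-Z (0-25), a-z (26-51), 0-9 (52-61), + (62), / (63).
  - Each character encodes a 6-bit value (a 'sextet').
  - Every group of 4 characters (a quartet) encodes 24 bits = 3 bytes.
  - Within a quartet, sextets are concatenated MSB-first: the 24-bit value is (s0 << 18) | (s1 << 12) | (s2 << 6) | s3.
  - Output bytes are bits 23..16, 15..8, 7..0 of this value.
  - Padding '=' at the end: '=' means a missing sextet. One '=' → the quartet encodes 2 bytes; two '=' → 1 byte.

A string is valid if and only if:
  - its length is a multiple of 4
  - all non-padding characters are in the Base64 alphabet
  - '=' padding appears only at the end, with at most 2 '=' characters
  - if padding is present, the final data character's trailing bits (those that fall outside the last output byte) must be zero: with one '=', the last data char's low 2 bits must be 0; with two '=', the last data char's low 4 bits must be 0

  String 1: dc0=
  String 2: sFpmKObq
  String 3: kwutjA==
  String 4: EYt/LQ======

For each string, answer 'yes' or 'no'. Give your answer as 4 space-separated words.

String 1: 'dc0=' → valid
String 2: 'sFpmKObq' → valid
String 3: 'kwutjA==' → valid
String 4: 'EYt/LQ======' → invalid (6 pad chars (max 2))

Answer: yes yes yes no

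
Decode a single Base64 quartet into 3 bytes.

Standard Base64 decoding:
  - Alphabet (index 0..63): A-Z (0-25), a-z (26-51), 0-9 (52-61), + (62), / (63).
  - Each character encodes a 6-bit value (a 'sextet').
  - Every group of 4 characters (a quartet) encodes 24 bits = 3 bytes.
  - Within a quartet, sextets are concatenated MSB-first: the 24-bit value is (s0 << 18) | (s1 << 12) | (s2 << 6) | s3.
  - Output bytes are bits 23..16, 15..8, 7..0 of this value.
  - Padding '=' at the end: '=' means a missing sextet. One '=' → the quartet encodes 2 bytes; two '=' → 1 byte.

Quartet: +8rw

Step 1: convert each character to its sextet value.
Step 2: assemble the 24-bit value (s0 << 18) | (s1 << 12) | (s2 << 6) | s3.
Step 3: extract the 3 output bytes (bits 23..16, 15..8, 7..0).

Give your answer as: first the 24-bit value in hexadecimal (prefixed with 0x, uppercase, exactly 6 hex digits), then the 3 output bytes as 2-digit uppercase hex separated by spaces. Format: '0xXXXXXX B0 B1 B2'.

Answer: 0xFBCAF0 FB CA F0

Derivation:
Sextets: +=62, 8=60, r=43, w=48
24-bit: (62<<18) | (60<<12) | (43<<6) | 48
      = 0xF80000 | 0x03C000 | 0x000AC0 | 0x000030
      = 0xFBCAF0
Bytes: (v>>16)&0xFF=FB, (v>>8)&0xFF=CA, v&0xFF=F0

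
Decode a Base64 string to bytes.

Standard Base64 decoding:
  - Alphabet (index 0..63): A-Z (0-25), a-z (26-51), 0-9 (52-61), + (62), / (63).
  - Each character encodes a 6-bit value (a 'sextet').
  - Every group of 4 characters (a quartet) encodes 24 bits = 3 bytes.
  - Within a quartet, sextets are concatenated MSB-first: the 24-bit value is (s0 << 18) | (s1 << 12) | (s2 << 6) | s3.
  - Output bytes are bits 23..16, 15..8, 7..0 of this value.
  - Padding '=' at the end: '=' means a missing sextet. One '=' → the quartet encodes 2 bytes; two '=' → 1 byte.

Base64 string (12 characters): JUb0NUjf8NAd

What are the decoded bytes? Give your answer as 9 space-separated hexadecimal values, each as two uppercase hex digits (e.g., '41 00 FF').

After char 0 ('J'=9): chars_in_quartet=1 acc=0x9 bytes_emitted=0
After char 1 ('U'=20): chars_in_quartet=2 acc=0x254 bytes_emitted=0
After char 2 ('b'=27): chars_in_quartet=3 acc=0x951B bytes_emitted=0
After char 3 ('0'=52): chars_in_quartet=4 acc=0x2546F4 -> emit 25 46 F4, reset; bytes_emitted=3
After char 4 ('N'=13): chars_in_quartet=1 acc=0xD bytes_emitted=3
After char 5 ('U'=20): chars_in_quartet=2 acc=0x354 bytes_emitted=3
After char 6 ('j'=35): chars_in_quartet=3 acc=0xD523 bytes_emitted=3
After char 7 ('f'=31): chars_in_quartet=4 acc=0x3548DF -> emit 35 48 DF, reset; bytes_emitted=6
After char 8 ('8'=60): chars_in_quartet=1 acc=0x3C bytes_emitted=6
After char 9 ('N'=13): chars_in_quartet=2 acc=0xF0D bytes_emitted=6
After char 10 ('A'=0): chars_in_quartet=3 acc=0x3C340 bytes_emitted=6
After char 11 ('d'=29): chars_in_quartet=4 acc=0xF0D01D -> emit F0 D0 1D, reset; bytes_emitted=9

Answer: 25 46 F4 35 48 DF F0 D0 1D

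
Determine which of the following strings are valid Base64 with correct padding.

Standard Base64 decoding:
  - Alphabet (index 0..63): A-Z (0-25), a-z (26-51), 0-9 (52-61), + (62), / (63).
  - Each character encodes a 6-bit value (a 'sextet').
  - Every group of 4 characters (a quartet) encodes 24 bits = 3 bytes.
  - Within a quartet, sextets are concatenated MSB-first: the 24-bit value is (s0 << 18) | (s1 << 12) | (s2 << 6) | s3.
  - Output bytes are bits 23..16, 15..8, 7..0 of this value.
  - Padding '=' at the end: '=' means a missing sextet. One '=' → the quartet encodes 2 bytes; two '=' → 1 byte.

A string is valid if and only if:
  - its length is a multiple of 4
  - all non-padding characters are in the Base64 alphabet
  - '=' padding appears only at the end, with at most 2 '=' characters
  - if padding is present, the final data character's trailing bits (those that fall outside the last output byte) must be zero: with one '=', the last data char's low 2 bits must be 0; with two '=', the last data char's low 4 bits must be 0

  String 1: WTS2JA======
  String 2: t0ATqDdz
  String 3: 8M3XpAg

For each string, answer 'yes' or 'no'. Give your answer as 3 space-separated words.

String 1: 'WTS2JA======' → invalid (6 pad chars (max 2))
String 2: 't0ATqDdz' → valid
String 3: '8M3XpAg' → invalid (len=7 not mult of 4)

Answer: no yes no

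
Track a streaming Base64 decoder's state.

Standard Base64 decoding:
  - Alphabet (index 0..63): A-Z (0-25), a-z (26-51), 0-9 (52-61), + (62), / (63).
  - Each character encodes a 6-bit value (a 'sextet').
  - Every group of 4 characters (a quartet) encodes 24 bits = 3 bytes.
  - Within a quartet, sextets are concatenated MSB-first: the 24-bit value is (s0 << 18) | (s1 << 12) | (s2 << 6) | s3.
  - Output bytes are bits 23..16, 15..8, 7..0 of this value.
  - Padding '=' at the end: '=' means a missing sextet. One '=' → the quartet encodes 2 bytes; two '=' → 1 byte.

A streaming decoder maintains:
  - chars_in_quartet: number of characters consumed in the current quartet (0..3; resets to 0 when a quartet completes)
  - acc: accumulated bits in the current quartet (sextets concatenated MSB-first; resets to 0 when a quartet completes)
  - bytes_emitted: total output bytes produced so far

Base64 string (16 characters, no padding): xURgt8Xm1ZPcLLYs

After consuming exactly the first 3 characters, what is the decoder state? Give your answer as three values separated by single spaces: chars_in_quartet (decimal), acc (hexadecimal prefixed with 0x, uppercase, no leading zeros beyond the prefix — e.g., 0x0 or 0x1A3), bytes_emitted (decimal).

After char 0 ('x'=49): chars_in_quartet=1 acc=0x31 bytes_emitted=0
After char 1 ('U'=20): chars_in_quartet=2 acc=0xC54 bytes_emitted=0
After char 2 ('R'=17): chars_in_quartet=3 acc=0x31511 bytes_emitted=0

Answer: 3 0x31511 0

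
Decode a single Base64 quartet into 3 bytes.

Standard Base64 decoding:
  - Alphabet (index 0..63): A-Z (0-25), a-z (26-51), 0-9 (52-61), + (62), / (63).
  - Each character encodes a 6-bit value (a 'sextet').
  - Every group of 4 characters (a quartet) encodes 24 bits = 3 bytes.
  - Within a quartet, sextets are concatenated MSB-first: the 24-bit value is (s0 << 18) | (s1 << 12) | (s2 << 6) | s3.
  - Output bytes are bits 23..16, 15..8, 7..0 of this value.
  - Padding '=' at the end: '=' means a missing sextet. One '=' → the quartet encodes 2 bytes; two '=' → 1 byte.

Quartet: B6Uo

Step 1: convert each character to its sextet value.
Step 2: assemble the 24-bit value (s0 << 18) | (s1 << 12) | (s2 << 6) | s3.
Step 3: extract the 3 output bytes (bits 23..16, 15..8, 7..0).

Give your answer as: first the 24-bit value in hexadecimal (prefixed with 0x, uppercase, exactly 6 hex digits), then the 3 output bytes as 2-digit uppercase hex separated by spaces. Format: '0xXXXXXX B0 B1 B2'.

Answer: 0x07A528 07 A5 28

Derivation:
Sextets: B=1, 6=58, U=20, o=40
24-bit: (1<<18) | (58<<12) | (20<<6) | 40
      = 0x040000 | 0x03A000 | 0x000500 | 0x000028
      = 0x07A528
Bytes: (v>>16)&0xFF=07, (v>>8)&0xFF=A5, v&0xFF=28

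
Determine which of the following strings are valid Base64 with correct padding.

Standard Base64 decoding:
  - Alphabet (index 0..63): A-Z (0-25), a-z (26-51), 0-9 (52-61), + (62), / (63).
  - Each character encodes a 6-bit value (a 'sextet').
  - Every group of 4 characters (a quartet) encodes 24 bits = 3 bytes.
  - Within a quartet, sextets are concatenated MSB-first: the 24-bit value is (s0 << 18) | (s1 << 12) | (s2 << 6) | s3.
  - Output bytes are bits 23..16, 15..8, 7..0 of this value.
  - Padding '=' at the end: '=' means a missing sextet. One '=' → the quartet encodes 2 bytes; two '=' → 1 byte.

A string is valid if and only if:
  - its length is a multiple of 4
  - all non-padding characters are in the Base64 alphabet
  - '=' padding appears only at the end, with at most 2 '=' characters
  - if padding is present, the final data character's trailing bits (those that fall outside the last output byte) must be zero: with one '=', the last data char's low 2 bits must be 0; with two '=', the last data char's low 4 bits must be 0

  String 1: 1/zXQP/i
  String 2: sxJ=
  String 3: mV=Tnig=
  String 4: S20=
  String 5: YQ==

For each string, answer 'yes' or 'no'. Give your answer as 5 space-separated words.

String 1: '1/zXQP/i' → valid
String 2: 'sxJ=' → invalid (bad trailing bits)
String 3: 'mV=Tnig=' → invalid (bad char(s): ['=']; '=' in middle)
String 4: 'S20=' → valid
String 5: 'YQ==' → valid

Answer: yes no no yes yes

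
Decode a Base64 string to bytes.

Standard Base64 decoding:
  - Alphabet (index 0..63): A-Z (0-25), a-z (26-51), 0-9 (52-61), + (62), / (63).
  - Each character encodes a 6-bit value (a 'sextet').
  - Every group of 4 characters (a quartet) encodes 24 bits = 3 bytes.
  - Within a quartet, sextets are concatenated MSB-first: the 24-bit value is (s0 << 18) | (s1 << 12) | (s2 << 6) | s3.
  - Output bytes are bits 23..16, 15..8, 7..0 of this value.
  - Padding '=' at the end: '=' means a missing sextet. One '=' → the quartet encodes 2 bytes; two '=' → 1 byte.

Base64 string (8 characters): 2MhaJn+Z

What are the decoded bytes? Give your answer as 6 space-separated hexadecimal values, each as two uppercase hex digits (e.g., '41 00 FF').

Answer: D8 C8 5A 26 7F 99

Derivation:
After char 0 ('2'=54): chars_in_quartet=1 acc=0x36 bytes_emitted=0
After char 1 ('M'=12): chars_in_quartet=2 acc=0xD8C bytes_emitted=0
After char 2 ('h'=33): chars_in_quartet=3 acc=0x36321 bytes_emitted=0
After char 3 ('a'=26): chars_in_quartet=4 acc=0xD8C85A -> emit D8 C8 5A, reset; bytes_emitted=3
After char 4 ('J'=9): chars_in_quartet=1 acc=0x9 bytes_emitted=3
After char 5 ('n'=39): chars_in_quartet=2 acc=0x267 bytes_emitted=3
After char 6 ('+'=62): chars_in_quartet=3 acc=0x99FE bytes_emitted=3
After char 7 ('Z'=25): chars_in_quartet=4 acc=0x267F99 -> emit 26 7F 99, reset; bytes_emitted=6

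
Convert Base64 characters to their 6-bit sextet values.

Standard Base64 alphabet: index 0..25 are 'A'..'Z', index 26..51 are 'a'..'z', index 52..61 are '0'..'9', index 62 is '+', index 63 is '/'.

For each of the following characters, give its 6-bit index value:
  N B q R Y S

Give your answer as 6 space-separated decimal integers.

'N': A..Z range, ord('N') − ord('A') = 13
'B': A..Z range, ord('B') − ord('A') = 1
'q': a..z range, 26 + ord('q') − ord('a') = 42
'R': A..Z range, ord('R') − ord('A') = 17
'Y': A..Z range, ord('Y') − ord('A') = 24
'S': A..Z range, ord('S') − ord('A') = 18

Answer: 13 1 42 17 24 18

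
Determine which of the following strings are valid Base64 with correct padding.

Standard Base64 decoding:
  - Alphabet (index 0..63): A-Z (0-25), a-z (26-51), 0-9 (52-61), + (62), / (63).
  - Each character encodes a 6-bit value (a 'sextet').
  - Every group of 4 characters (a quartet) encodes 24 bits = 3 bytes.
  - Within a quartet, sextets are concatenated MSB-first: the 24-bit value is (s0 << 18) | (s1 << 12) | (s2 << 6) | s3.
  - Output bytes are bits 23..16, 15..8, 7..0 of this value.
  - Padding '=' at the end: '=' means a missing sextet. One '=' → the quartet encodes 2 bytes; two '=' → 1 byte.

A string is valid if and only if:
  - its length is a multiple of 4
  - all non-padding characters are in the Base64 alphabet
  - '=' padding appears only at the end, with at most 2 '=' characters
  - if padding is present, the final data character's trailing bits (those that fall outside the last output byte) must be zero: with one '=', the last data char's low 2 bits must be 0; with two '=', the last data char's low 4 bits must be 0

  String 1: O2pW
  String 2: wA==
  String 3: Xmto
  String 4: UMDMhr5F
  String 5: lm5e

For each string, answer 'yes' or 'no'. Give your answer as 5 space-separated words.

String 1: 'O2pW' → valid
String 2: 'wA==' → valid
String 3: 'Xmto' → valid
String 4: 'UMDMhr5F' → valid
String 5: 'lm5e' → valid

Answer: yes yes yes yes yes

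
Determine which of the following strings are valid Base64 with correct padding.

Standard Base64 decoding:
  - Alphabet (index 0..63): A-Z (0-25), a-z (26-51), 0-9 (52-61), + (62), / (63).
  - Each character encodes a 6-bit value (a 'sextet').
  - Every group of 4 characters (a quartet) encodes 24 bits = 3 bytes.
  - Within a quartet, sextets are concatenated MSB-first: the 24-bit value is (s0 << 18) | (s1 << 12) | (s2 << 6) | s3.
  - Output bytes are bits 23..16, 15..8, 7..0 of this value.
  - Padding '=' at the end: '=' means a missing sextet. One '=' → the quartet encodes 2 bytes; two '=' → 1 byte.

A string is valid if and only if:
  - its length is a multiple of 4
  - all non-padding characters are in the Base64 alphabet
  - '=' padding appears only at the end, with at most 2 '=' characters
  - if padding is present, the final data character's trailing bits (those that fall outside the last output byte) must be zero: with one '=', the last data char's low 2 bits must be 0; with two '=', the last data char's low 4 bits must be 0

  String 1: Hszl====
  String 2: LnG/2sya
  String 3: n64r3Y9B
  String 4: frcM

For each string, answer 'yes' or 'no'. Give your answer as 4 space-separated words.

String 1: 'Hszl====' → invalid (4 pad chars (max 2))
String 2: 'LnG/2sya' → valid
String 3: 'n64r3Y9B' → valid
String 4: 'frcM' → valid

Answer: no yes yes yes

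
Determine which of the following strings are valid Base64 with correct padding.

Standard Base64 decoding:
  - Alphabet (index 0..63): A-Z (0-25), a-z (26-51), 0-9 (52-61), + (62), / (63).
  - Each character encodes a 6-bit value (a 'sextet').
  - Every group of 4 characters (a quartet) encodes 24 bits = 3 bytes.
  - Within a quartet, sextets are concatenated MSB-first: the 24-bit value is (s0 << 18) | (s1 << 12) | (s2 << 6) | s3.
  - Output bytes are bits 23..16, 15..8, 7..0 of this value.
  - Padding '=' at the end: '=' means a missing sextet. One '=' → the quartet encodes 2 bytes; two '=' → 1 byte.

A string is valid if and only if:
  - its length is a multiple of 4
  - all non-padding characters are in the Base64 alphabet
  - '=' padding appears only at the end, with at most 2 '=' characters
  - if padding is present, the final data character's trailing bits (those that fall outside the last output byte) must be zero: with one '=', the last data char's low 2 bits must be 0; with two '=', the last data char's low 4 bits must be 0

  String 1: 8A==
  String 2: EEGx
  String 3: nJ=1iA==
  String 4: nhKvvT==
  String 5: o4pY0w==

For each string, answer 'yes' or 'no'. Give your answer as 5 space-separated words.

Answer: yes yes no no yes

Derivation:
String 1: '8A==' → valid
String 2: 'EEGx' → valid
String 3: 'nJ=1iA==' → invalid (bad char(s): ['=']; '=' in middle)
String 4: 'nhKvvT==' → invalid (bad trailing bits)
String 5: 'o4pY0w==' → valid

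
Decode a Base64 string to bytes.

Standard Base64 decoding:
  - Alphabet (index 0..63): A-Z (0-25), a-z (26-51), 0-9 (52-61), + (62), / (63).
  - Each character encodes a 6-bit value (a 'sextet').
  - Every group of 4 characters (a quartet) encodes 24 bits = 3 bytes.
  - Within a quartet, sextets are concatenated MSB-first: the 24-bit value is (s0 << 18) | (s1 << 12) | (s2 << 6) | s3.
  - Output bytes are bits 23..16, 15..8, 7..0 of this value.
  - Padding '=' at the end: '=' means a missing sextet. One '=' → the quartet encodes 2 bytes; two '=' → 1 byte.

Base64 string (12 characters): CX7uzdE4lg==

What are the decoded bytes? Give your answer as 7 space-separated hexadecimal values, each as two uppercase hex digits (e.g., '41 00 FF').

After char 0 ('C'=2): chars_in_quartet=1 acc=0x2 bytes_emitted=0
After char 1 ('X'=23): chars_in_quartet=2 acc=0x97 bytes_emitted=0
After char 2 ('7'=59): chars_in_quartet=3 acc=0x25FB bytes_emitted=0
After char 3 ('u'=46): chars_in_quartet=4 acc=0x97EEE -> emit 09 7E EE, reset; bytes_emitted=3
After char 4 ('z'=51): chars_in_quartet=1 acc=0x33 bytes_emitted=3
After char 5 ('d'=29): chars_in_quartet=2 acc=0xCDD bytes_emitted=3
After char 6 ('E'=4): chars_in_quartet=3 acc=0x33744 bytes_emitted=3
After char 7 ('4'=56): chars_in_quartet=4 acc=0xCDD138 -> emit CD D1 38, reset; bytes_emitted=6
After char 8 ('l'=37): chars_in_quartet=1 acc=0x25 bytes_emitted=6
After char 9 ('g'=32): chars_in_quartet=2 acc=0x960 bytes_emitted=6
Padding '==': partial quartet acc=0x960 -> emit 96; bytes_emitted=7

Answer: 09 7E EE CD D1 38 96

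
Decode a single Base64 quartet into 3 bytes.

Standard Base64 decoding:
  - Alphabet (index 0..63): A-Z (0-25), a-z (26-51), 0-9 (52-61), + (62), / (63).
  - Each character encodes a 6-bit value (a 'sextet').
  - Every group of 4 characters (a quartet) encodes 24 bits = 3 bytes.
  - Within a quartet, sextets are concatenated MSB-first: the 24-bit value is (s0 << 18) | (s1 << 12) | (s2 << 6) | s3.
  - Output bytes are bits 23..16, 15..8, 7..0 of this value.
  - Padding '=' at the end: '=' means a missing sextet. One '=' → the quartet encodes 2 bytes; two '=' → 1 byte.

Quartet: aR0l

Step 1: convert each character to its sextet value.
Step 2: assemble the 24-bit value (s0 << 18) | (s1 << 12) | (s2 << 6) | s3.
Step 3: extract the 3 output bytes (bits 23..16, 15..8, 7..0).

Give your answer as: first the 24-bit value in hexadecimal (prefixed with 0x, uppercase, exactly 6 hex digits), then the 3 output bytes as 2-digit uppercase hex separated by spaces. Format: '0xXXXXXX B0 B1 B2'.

Answer: 0x691D25 69 1D 25

Derivation:
Sextets: a=26, R=17, 0=52, l=37
24-bit: (26<<18) | (17<<12) | (52<<6) | 37
      = 0x680000 | 0x011000 | 0x000D00 | 0x000025
      = 0x691D25
Bytes: (v>>16)&0xFF=69, (v>>8)&0xFF=1D, v&0xFF=25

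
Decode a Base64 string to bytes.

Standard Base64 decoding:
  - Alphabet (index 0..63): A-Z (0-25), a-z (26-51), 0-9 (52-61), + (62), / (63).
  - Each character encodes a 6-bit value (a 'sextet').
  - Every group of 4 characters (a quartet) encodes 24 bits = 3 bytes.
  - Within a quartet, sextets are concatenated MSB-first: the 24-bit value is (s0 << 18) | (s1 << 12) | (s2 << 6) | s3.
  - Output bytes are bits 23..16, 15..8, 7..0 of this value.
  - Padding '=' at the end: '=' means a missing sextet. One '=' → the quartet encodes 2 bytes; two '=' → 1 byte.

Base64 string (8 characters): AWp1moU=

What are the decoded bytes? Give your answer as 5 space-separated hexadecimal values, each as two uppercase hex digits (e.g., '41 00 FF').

Answer: 01 6A 75 9A 85

Derivation:
After char 0 ('A'=0): chars_in_quartet=1 acc=0x0 bytes_emitted=0
After char 1 ('W'=22): chars_in_quartet=2 acc=0x16 bytes_emitted=0
After char 2 ('p'=41): chars_in_quartet=3 acc=0x5A9 bytes_emitted=0
After char 3 ('1'=53): chars_in_quartet=4 acc=0x16A75 -> emit 01 6A 75, reset; bytes_emitted=3
After char 4 ('m'=38): chars_in_quartet=1 acc=0x26 bytes_emitted=3
After char 5 ('o'=40): chars_in_quartet=2 acc=0x9A8 bytes_emitted=3
After char 6 ('U'=20): chars_in_quartet=3 acc=0x26A14 bytes_emitted=3
Padding '=': partial quartet acc=0x26A14 -> emit 9A 85; bytes_emitted=5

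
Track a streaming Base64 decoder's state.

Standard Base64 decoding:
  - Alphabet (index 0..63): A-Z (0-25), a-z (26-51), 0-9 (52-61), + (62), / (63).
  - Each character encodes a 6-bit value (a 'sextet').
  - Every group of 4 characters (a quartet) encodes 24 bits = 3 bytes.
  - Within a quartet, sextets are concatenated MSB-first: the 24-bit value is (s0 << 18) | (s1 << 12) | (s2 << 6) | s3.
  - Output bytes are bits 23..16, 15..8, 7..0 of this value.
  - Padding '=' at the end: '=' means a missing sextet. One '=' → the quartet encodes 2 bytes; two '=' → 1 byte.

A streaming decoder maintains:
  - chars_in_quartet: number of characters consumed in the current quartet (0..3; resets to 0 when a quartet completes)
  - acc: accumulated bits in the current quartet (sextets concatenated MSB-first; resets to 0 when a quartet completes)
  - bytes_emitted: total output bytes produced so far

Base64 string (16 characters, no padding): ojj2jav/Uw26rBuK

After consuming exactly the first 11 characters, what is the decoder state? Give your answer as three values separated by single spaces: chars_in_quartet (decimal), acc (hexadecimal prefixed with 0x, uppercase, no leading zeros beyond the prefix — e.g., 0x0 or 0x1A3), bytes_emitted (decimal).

Answer: 3 0x14C36 6

Derivation:
After char 0 ('o'=40): chars_in_quartet=1 acc=0x28 bytes_emitted=0
After char 1 ('j'=35): chars_in_quartet=2 acc=0xA23 bytes_emitted=0
After char 2 ('j'=35): chars_in_quartet=3 acc=0x288E3 bytes_emitted=0
After char 3 ('2'=54): chars_in_quartet=4 acc=0xA238F6 -> emit A2 38 F6, reset; bytes_emitted=3
After char 4 ('j'=35): chars_in_quartet=1 acc=0x23 bytes_emitted=3
After char 5 ('a'=26): chars_in_quartet=2 acc=0x8DA bytes_emitted=3
After char 6 ('v'=47): chars_in_quartet=3 acc=0x236AF bytes_emitted=3
After char 7 ('/'=63): chars_in_quartet=4 acc=0x8DABFF -> emit 8D AB FF, reset; bytes_emitted=6
After char 8 ('U'=20): chars_in_quartet=1 acc=0x14 bytes_emitted=6
After char 9 ('w'=48): chars_in_quartet=2 acc=0x530 bytes_emitted=6
After char 10 ('2'=54): chars_in_quartet=3 acc=0x14C36 bytes_emitted=6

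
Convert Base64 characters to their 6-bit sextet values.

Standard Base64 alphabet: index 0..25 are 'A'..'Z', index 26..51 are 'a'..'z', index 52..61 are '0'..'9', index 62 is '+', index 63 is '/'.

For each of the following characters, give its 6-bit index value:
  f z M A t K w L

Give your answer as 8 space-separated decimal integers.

'f': a..z range, 26 + ord('f') − ord('a') = 31
'z': a..z range, 26 + ord('z') − ord('a') = 51
'M': A..Z range, ord('M') − ord('A') = 12
'A': A..Z range, ord('A') − ord('A') = 0
't': a..z range, 26 + ord('t') − ord('a') = 45
'K': A..Z range, ord('K') − ord('A') = 10
'w': a..z range, 26 + ord('w') − ord('a') = 48
'L': A..Z range, ord('L') − ord('A') = 11

Answer: 31 51 12 0 45 10 48 11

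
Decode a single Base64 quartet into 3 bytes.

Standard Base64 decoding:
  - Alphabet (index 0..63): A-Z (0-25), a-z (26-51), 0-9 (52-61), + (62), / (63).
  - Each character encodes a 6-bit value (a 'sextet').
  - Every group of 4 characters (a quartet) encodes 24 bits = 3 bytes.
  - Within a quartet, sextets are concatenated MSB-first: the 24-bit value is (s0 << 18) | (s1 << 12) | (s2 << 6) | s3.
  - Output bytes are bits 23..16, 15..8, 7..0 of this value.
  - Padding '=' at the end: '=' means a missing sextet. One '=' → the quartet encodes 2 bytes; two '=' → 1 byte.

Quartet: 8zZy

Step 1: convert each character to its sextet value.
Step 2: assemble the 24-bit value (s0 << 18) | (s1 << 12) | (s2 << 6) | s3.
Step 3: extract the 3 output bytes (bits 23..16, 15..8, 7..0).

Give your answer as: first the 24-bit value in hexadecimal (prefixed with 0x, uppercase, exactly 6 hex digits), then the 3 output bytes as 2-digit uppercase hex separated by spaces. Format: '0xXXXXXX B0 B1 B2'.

Answer: 0xF33672 F3 36 72

Derivation:
Sextets: 8=60, z=51, Z=25, y=50
24-bit: (60<<18) | (51<<12) | (25<<6) | 50
      = 0xF00000 | 0x033000 | 0x000640 | 0x000032
      = 0xF33672
Bytes: (v>>16)&0xFF=F3, (v>>8)&0xFF=36, v&0xFF=72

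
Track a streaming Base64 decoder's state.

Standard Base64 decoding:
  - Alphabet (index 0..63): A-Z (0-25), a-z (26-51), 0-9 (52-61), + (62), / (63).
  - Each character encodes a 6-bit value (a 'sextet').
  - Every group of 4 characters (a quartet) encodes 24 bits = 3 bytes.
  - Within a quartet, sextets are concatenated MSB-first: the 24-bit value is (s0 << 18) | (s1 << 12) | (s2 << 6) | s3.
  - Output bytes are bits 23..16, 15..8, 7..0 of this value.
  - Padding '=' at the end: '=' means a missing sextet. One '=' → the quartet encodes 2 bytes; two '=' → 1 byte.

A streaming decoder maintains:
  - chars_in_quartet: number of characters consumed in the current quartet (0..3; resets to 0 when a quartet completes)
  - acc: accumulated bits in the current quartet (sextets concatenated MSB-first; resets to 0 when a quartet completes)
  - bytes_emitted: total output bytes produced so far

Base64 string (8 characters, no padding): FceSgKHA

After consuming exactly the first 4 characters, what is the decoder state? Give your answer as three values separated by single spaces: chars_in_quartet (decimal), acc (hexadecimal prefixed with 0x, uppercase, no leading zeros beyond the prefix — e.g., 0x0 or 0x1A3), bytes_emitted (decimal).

Answer: 0 0x0 3

Derivation:
After char 0 ('F'=5): chars_in_quartet=1 acc=0x5 bytes_emitted=0
After char 1 ('c'=28): chars_in_quartet=2 acc=0x15C bytes_emitted=0
After char 2 ('e'=30): chars_in_quartet=3 acc=0x571E bytes_emitted=0
After char 3 ('S'=18): chars_in_quartet=4 acc=0x15C792 -> emit 15 C7 92, reset; bytes_emitted=3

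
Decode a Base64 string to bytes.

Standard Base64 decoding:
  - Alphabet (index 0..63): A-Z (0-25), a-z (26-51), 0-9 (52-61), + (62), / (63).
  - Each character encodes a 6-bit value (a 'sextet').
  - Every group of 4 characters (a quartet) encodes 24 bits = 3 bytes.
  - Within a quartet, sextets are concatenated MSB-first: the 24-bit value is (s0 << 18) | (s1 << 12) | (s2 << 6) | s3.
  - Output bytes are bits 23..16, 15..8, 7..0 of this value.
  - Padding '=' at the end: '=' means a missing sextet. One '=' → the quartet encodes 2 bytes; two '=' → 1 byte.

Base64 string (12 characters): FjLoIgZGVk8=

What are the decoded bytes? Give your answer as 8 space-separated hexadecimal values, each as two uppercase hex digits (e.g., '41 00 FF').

After char 0 ('F'=5): chars_in_quartet=1 acc=0x5 bytes_emitted=0
After char 1 ('j'=35): chars_in_quartet=2 acc=0x163 bytes_emitted=0
After char 2 ('L'=11): chars_in_quartet=3 acc=0x58CB bytes_emitted=0
After char 3 ('o'=40): chars_in_quartet=4 acc=0x1632E8 -> emit 16 32 E8, reset; bytes_emitted=3
After char 4 ('I'=8): chars_in_quartet=1 acc=0x8 bytes_emitted=3
After char 5 ('g'=32): chars_in_quartet=2 acc=0x220 bytes_emitted=3
After char 6 ('Z'=25): chars_in_quartet=3 acc=0x8819 bytes_emitted=3
After char 7 ('G'=6): chars_in_quartet=4 acc=0x220646 -> emit 22 06 46, reset; bytes_emitted=6
After char 8 ('V'=21): chars_in_quartet=1 acc=0x15 bytes_emitted=6
After char 9 ('k'=36): chars_in_quartet=2 acc=0x564 bytes_emitted=6
After char 10 ('8'=60): chars_in_quartet=3 acc=0x1593C bytes_emitted=6
Padding '=': partial quartet acc=0x1593C -> emit 56 4F; bytes_emitted=8

Answer: 16 32 E8 22 06 46 56 4F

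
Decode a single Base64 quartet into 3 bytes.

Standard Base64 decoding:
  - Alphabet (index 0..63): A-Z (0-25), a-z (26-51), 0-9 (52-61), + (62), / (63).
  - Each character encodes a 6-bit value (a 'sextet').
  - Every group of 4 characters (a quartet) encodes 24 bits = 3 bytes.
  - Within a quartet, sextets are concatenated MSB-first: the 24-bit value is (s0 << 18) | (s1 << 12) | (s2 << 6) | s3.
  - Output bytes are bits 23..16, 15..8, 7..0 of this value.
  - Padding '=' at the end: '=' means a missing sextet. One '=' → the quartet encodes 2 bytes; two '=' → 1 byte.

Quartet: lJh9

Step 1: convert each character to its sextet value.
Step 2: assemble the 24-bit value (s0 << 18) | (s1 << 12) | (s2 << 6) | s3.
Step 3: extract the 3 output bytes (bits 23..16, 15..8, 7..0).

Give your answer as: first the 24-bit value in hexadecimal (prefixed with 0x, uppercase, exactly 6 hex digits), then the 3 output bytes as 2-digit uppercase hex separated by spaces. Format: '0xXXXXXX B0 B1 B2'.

Sextets: l=37, J=9, h=33, 9=61
24-bit: (37<<18) | (9<<12) | (33<<6) | 61
      = 0x940000 | 0x009000 | 0x000840 | 0x00003D
      = 0x94987D
Bytes: (v>>16)&0xFF=94, (v>>8)&0xFF=98, v&0xFF=7D

Answer: 0x94987D 94 98 7D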